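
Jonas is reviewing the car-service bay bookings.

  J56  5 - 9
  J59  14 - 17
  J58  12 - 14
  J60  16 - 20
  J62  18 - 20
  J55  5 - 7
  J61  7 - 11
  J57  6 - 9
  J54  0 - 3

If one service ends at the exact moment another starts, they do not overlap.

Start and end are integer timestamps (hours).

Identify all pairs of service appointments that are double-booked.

Check each pair: they overlap iff neither finishes before the other starts.
Sorted by start: J54, J55, J56, J57, J61, J58, J59, J60, J62.
J55 starts after J54 ends; J54 is clear from here.
J56 starts before J55 ends → J55 and J56 overlap.
J57 starts before J55 ends → J55 and J57 overlap.
J61 starts exactly when J55 ends (back-to-back, no overlap); J55 is clear from here.
J57 starts before J56 ends → J56 and J57 overlap.
J61 starts before J56 ends → J56 and J61 overlap.
J58 starts after J56 ends; J56 is clear from here.
J61 starts before J57 ends → J57 and J61 overlap.
J58 starts after J57 ends; J57 is clear from here.
J58 starts after J61 ends; J61 is clear from here.
J59 starts exactly when J58 ends (back-to-back, no overlap); J58 is clear from here.
J60 starts before J59 ends → J59 and J60 overlap.
J62 starts after J59 ends.
J62 starts before J60 ends → J60 and J62 overlap.

J55 & J56, J55 & J57, J56 & J57, J56 & J61, J57 & J61, J59 & J60, J60 & J62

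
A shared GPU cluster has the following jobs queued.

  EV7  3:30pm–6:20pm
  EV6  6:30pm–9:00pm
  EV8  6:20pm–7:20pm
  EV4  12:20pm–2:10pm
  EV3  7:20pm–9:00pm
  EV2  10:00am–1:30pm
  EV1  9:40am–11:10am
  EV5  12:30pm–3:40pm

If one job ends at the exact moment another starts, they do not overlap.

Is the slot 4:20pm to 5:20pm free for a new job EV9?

No — it overlaps EV7

EV1: ends 11:10am at or before EV9 starts 4:20pm → clear.
EV2: ends 1:30pm at or before EV9 starts 4:20pm → clear.
EV4: ends 2:10pm at or before EV9 starts 4:20pm → clear.
EV5: ends 3:40pm at or before EV9 starts 4:20pm → clear.
EV7: starts 3:30pm before EV9 ends 5:20pm, and ends 6:20pm after EV9 starts 4:20pm → overlap.
EV8: starts 6:20pm at or after EV9 ends 5:20pm → clear.
EV6: starts 6:30pm at or after EV9 ends 5:20pm → clear.
EV3: starts 7:20pm at or after EV9 ends 5:20pm → clear.
EV9 overlaps EV7.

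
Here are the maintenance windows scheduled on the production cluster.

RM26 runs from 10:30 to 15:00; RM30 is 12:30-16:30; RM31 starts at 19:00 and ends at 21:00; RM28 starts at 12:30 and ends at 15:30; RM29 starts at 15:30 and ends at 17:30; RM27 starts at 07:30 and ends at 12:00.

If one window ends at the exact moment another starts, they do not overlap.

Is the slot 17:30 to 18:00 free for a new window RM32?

RM27: ends 12:00 at or before RM32 starts 17:30 → clear.
RM26: ends 15:00 at or before RM32 starts 17:30 → clear.
RM28: ends 15:30 at or before RM32 starts 17:30 → clear.
RM30: ends 16:30 at or before RM32 starts 17:30 → clear.
RM29: ends 17:30 at or before RM32 starts 17:30 → clear.
RM31: starts 19:00 at or after RM32 ends 18:00 → clear.

Yes — the slot is free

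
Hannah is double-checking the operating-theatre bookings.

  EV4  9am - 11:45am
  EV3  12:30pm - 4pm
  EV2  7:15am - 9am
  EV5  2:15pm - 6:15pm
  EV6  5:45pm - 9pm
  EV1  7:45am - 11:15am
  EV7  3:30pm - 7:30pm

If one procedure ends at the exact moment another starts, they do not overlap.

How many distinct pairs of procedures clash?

7

Check each pair: they overlap iff neither finishes before the other starts.
Sorted by start: EV2, EV1, EV4, EV3, EV5, EV7, EV6.
EV1 starts before EV2 ends → EV2 and EV1 overlap.
EV4 starts exactly when EV2 ends (back-to-back, no overlap), so EV2 has no further overlaps.
EV4 starts before EV1 ends → EV1 and EV4 overlap.
EV3 starts after EV1 ends, so EV1 has no further overlaps.
EV3 starts after EV4 ends, so EV4 has no further overlaps.
EV5 starts before EV3 ends → EV3 and EV5 overlap.
EV7 starts before EV3 ends → EV3 and EV7 overlap.
EV6 starts after EV3 ends.
EV7 starts before EV5 ends → EV5 and EV7 overlap.
EV6 starts before EV5 ends → EV5 and EV6 overlap.
EV6 starts before EV7 ends → EV7 and EV6 overlap.
Overlapping pairs: EV1 & EV2, EV1 & EV4, EV3 & EV5, EV3 & EV7, EV5 & EV6, EV5 & EV7, EV6 & EV7 — 7 in total.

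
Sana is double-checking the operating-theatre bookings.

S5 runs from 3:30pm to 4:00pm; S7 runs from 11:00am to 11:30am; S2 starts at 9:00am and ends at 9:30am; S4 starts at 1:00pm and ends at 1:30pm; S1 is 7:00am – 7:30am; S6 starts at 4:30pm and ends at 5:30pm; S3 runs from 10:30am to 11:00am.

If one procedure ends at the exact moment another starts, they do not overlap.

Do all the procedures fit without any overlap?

Sorted by start: S1, S2, S3, S7, S4, S5, S6.
S2 starts after S1 ends; S1 is clear from here.
S3 starts after S2 ends; S2 is clear from here.
S7 starts exactly when S3 ends (back-to-back, no overlap); S3 is clear from here.
S4 starts after S7 ends; S7 is clear from here.
S5 starts after S4 ends; S4 is clear from here.
S6 starts after S5 ends.
Every pair is clear; the schedule has no overlaps.

Yes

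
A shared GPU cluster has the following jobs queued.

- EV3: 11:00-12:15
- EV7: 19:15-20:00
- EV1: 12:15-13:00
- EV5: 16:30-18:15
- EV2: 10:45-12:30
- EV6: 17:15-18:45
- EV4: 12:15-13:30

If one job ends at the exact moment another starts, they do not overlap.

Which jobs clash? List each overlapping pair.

Sorted by start: EV2, EV3, EV1, EV4, EV5, EV6, EV7.
EV3 starts before EV2 ends → EV2 and EV3 overlap.
EV1 starts before EV2 ends → EV2 and EV1 overlap.
EV4 starts before EV2 ends → EV2 and EV4 overlap.
EV5 starts after EV2 ends; EV2 is clear from here.
EV1 starts exactly when EV3 ends (back-to-back, no overlap); EV3 is clear from here.
EV4 starts before EV1 ends → EV1 and EV4 overlap.
EV5 starts after EV1 ends; EV1 is clear from here.
EV5 starts after EV4 ends; EV4 is clear from here.
EV6 starts before EV5 ends → EV5 and EV6 overlap.
EV7 starts after EV5 ends.
EV7 starts after EV6 ends.

EV1 & EV2, EV1 & EV4, EV2 & EV3, EV2 & EV4, EV5 & EV6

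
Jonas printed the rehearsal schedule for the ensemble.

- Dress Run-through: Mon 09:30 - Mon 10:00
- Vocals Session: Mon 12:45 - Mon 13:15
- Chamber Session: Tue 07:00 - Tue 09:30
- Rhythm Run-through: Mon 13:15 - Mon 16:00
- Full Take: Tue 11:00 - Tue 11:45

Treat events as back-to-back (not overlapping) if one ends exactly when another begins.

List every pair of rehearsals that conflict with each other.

Two intervals overlap when each starts before the other ends.
Sorted by start: Dress Run-through, Vocals Session, Rhythm Run-through, Chamber Session, Full Take.
Vocals Session starts after Dress Run-through ends; Dress Run-through is clear from here.
Rhythm Run-through starts exactly when Vocals Session ends (back-to-back, no overlap); Vocals Session is clear from here.
Chamber Session starts after Rhythm Run-through ends; Rhythm Run-through is clear from here.
Full Take starts after Chamber Session ends.

no overlapping pairs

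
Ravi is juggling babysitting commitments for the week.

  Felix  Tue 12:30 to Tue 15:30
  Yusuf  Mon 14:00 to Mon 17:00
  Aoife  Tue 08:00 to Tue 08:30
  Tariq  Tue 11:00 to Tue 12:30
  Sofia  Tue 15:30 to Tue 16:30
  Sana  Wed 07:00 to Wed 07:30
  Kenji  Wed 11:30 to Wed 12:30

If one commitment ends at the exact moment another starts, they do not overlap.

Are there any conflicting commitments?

No

Two intervals overlap when each starts before the other ends.
Sorted by start: Yusuf, Aoife, Tariq, Felix, Sofia, Sana, Kenji.
Aoife starts after Yusuf ends — done with Yusuf.
Tariq starts after Aoife ends — done with Aoife.
Felix starts exactly when Tariq ends (back-to-back, no overlap) — done with Tariq.
Sofia starts exactly when Felix ends (back-to-back, no overlap) — done with Felix.
Sana starts after Sofia ends — done with Sofia.
Kenji starts after Sana ends.
Every pair is clear; the schedule has no overlaps.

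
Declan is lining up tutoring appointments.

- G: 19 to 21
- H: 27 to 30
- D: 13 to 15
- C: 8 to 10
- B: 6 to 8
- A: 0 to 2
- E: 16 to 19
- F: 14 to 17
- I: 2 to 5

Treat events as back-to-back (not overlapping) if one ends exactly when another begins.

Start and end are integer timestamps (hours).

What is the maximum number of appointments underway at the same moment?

Sort all start/end points and keep a running count:
0 start A → 1
2 end A → 0
2 start I → 1
5 end I → 0
6 start B → 1
8 end B → 0
8 start C → 1
10 end C → 0
13 start D → 1
14 start F → 2
15 end D → 1
16 start E → 2
17 end F → 1
19 end E → 0
19 start G → 1
21 end G → 0
27 start H → 1
30 end H → 0
Peak is 2, at 14 (D, F).

2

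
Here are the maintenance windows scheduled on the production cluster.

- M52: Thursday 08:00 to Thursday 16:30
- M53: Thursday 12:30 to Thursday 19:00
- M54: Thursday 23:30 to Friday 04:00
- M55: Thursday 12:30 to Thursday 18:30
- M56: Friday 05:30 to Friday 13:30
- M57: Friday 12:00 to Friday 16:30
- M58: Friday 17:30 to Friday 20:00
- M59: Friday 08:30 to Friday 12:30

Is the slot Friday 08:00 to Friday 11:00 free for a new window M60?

No — it overlaps M56, M59

M52: ends Thursday 16:30 at or before M60 starts Friday 08:00 → clear.
M53: ends Thursday 19:00 at or before M60 starts Friday 08:00 → clear.
M55: ends Thursday 18:30 at or before M60 starts Friday 08:00 → clear.
M54: ends Friday 04:00 at or before M60 starts Friday 08:00 → clear.
M56: starts Friday 05:30 before M60 ends Friday 11:00, and ends Friday 13:30 after M60 starts Friday 08:00 → overlap.
M59: starts Friday 08:30 before M60 ends Friday 11:00, and ends Friday 12:30 after M60 starts Friday 08:00 → overlap.
M57: starts Friday 12:00 at or after M60 ends Friday 11:00 → clear.
M58: starts Friday 17:30 at or after M60 ends Friday 11:00 → clear.
M60 overlaps M56, M59.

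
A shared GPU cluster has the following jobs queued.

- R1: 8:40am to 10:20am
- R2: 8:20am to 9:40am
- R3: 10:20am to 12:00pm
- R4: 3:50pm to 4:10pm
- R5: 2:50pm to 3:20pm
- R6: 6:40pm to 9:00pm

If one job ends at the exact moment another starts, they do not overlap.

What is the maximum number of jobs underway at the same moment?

Walk through starts and ends in time order (an end at T is processed before a start at T):
8:20am start R2 → 1
8:40am start R1 → 2
9:40am end R2 → 1
10:20am end R1 → 0
10:20am start R3 → 1
12:00pm end R3 → 0
2:50pm start R5 → 1
3:20pm end R5 → 0
3:50pm start R4 → 1
4:10pm end R4 → 0
6:40pm start R6 → 1
9:00pm end R6 → 0
Peak is 2, at 8:40am (R1, R2).

2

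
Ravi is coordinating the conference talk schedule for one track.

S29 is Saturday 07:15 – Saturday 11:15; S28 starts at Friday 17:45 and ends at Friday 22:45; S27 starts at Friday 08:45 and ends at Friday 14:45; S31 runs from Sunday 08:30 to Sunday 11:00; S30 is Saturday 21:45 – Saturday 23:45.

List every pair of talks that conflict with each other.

Sorted by start: S27, S28, S29, S30, S31.
S28 starts after S27 ends, so nothing later overlaps S27 either.
S29 starts after S28 ends, so nothing later overlaps S28 either.
S30 starts after S29 ends, so nothing later overlaps S29 either.
S31 starts after S30 ends.

none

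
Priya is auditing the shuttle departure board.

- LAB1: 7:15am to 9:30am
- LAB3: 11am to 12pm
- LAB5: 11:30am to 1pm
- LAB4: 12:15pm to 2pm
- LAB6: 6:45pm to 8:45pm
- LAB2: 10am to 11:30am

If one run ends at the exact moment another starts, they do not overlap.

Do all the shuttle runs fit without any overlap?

Two intervals overlap when each starts before the other ends.
Sorted by start: LAB1, LAB2, LAB3, LAB5, LAB4, LAB6.
LAB2 starts after LAB1 ends, so nothing later overlaps LAB1 either.
LAB3 starts before LAB2 ends → LAB2 and LAB3 overlap.
That's a conflict, so the schedule is not conflict-free.

No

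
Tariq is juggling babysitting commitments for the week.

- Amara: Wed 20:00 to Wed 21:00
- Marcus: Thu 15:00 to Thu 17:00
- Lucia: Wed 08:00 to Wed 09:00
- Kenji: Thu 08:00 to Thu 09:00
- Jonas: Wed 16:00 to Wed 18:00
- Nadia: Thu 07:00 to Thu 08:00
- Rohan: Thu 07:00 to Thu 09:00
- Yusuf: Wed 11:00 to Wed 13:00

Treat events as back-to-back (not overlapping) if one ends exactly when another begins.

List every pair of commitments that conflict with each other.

Kenji & Rohan, Nadia & Rohan

Sorted by start: Lucia, Yusuf, Jonas, Amara, Nadia, Rohan, Kenji, Marcus.
Yusuf starts after Lucia ends, so Lucia has no further overlaps.
Jonas starts after Yusuf ends, so Yusuf has no further overlaps.
Amara starts after Jonas ends, so Jonas has no further overlaps.
Nadia starts after Amara ends, so Amara has no further overlaps.
Rohan starts before Nadia ends → Nadia and Rohan overlap.
Kenji starts exactly when Nadia ends (back-to-back, no overlap), so Nadia has no further overlaps.
Kenji starts before Rohan ends → Rohan and Kenji overlap.
Marcus starts after Rohan ends.
Marcus starts after Kenji ends.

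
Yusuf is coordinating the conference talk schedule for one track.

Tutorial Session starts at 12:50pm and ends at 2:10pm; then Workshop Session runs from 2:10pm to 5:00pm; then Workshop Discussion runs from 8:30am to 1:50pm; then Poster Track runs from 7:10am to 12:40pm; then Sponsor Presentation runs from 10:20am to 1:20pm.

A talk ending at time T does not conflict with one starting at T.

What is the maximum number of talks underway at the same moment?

3

Walk through starts and ends in time order (an end at T is processed before a start at T):
7:10am start Poster Track → 1
8:30am start Workshop Discussion → 2
10:20am start Sponsor Presentation → 3
12:40pm end Poster Track → 2
12:50pm start Tutorial Session → 3
1:20pm end Sponsor Presentation → 2
1:50pm end Workshop Discussion → 1
2:10pm end Tutorial Session → 0
2:10pm start Workshop Session → 1
5:00pm end Workshop Session → 0
Peak is 3, at 10:20am (Poster Track, Sponsor Presentation, Workshop Discussion).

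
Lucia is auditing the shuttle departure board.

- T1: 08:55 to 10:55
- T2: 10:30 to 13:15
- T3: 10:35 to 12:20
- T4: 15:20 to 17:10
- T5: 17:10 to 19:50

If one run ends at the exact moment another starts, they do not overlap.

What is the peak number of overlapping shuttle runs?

Walk through starts and ends in time order (an end at T is processed before a start at T):
08:55 start T1 → 1
10:30 start T2 → 2
10:35 start T3 → 3
10:55 end T1 → 2
12:20 end T3 → 1
13:15 end T2 → 0
15:20 start T4 → 1
17:10 end T4 → 0
17:10 start T5 → 1
19:50 end T5 → 0
Peak is 3, at 10:35 (T1, T2, T3).

3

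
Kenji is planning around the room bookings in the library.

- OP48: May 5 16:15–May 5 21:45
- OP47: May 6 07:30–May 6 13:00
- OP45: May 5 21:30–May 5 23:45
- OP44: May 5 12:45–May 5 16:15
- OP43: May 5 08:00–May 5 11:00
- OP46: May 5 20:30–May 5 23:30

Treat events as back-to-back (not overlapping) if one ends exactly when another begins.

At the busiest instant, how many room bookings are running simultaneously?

3

Walk through starts and ends in time order (an end at T is processed before a start at T):
May 5 08:00 start OP43 → 1
May 5 11:00 end OP43 → 0
May 5 12:45 start OP44 → 1
May 5 16:15 end OP44 → 0
May 5 16:15 start OP48 → 1
May 5 20:30 start OP46 → 2
May 5 21:30 start OP45 → 3
May 5 21:45 end OP48 → 2
May 5 23:30 end OP46 → 1
May 5 23:45 end OP45 → 0
May 6 07:30 start OP47 → 1
May 6 13:00 end OP47 → 0
Peak is 3, at May 5 21:30 (OP45, OP46, OP48).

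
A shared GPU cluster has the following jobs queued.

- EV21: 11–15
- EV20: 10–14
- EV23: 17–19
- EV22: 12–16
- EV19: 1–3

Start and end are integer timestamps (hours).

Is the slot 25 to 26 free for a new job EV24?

Yes — the slot is free

EV19: ends 3 at or before EV24 starts 25 → clear.
EV20: ends 14 at or before EV24 starts 25 → clear.
EV21: ends 15 at or before EV24 starts 25 → clear.
EV22: ends 16 at or before EV24 starts 25 → clear.
EV23: ends 19 at or before EV24 starts 25 → clear.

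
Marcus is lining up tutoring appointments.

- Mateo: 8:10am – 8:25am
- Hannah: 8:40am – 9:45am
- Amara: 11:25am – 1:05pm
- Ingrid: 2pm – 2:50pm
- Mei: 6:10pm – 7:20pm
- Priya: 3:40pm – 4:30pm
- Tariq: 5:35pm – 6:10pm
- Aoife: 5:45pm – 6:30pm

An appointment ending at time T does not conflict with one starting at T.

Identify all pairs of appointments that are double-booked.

Sorted by start: Mateo, Hannah, Amara, Ingrid, Priya, Tariq, Aoife, Mei.
Hannah starts after Mateo ends; Mateo is clear from here.
Amara starts after Hannah ends; Hannah is clear from here.
Ingrid starts after Amara ends; Amara is clear from here.
Priya starts after Ingrid ends; Ingrid is clear from here.
Tariq starts after Priya ends; Priya is clear from here.
Aoife starts before Tariq ends → Tariq and Aoife overlap.
Mei starts exactly when Tariq ends (back-to-back, no overlap).
Mei starts before Aoife ends → Aoife and Mei overlap.

Aoife & Mei, Aoife & Tariq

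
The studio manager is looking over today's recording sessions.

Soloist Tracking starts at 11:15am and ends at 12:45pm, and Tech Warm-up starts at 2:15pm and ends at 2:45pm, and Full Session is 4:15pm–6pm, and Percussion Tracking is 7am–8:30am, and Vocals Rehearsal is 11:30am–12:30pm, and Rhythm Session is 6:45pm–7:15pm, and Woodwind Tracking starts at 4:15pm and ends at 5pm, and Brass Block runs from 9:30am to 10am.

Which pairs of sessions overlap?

Sorted by start: Percussion Tracking, Brass Block, Soloist Tracking, Vocals Rehearsal, Tech Warm-up, Full Session, Woodwind Tracking, Rhythm Session.
Brass Block starts after Percussion Tracking ends — done with Percussion Tracking.
Soloist Tracking starts after Brass Block ends — done with Brass Block.
Vocals Rehearsal starts before Soloist Tracking ends → Soloist Tracking and Vocals Rehearsal overlap.
Tech Warm-up starts after Soloist Tracking ends — done with Soloist Tracking.
Tech Warm-up starts after Vocals Rehearsal ends — done with Vocals Rehearsal.
Full Session starts after Tech Warm-up ends — done with Tech Warm-up.
Woodwind Tracking starts before Full Session ends → Full Session and Woodwind Tracking overlap.
Rhythm Session starts after Full Session ends.
Rhythm Session starts after Woodwind Tracking ends.

Full Session & Woodwind Tracking, Soloist Tracking & Vocals Rehearsal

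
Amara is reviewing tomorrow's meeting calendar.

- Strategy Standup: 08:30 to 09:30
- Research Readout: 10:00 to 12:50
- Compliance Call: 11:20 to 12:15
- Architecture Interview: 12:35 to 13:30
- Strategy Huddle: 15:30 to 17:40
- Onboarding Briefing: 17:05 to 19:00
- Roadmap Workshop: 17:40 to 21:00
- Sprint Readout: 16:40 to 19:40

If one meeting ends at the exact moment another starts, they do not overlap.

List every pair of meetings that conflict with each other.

Sorted by start: Strategy Standup, Research Readout, Compliance Call, Architecture Interview, Strategy Huddle, Sprint Readout, Onboarding Briefing, Roadmap Workshop.
Research Readout starts after Strategy Standup ends, so nothing later overlaps Strategy Standup either.
Compliance Call starts before Research Readout ends → Research Readout and Compliance Call overlap.
Architecture Interview starts before Research Readout ends → Research Readout and Architecture Interview overlap.
Strategy Huddle starts after Research Readout ends, so nothing later overlaps Research Readout either.
Architecture Interview starts after Compliance Call ends, so nothing later overlaps Compliance Call either.
Strategy Huddle starts after Architecture Interview ends, so nothing later overlaps Architecture Interview either.
Sprint Readout starts before Strategy Huddle ends → Strategy Huddle and Sprint Readout overlap.
Onboarding Briefing starts before Strategy Huddle ends → Strategy Huddle and Onboarding Briefing overlap.
Roadmap Workshop starts exactly when Strategy Huddle ends (back-to-back, no overlap).
Onboarding Briefing starts before Sprint Readout ends → Sprint Readout and Onboarding Briefing overlap.
Roadmap Workshop starts before Sprint Readout ends → Sprint Readout and Roadmap Workshop overlap.
Roadmap Workshop starts before Onboarding Briefing ends → Onboarding Briefing and Roadmap Workshop overlap.

Architecture Interview & Research Readout, Compliance Call & Research Readout, Onboarding Briefing & Roadmap Workshop, Onboarding Briefing & Sprint Readout, Onboarding Briefing & Strategy Huddle, Roadmap Workshop & Sprint Readout, Sprint Readout & Strategy Huddle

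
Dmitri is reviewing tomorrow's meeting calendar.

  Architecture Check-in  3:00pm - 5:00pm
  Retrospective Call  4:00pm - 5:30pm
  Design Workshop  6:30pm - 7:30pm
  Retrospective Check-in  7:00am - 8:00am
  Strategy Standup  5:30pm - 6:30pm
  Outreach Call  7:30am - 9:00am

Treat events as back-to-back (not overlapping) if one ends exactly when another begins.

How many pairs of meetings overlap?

2

Sorted by start: Retrospective Check-in, Outreach Call, Architecture Check-in, Retrospective Call, Strategy Standup, Design Workshop.
Outreach Call starts before Retrospective Check-in ends → Retrospective Check-in and Outreach Call overlap.
Architecture Check-in starts after Retrospective Check-in ends; Retrospective Check-in is clear from here.
Architecture Check-in starts after Outreach Call ends; Outreach Call is clear from here.
Retrospective Call starts before Architecture Check-in ends → Architecture Check-in and Retrospective Call overlap.
Strategy Standup starts after Architecture Check-in ends; Architecture Check-in is clear from here.
Strategy Standup starts exactly when Retrospective Call ends (back-to-back, no overlap); Retrospective Call is clear from here.
Design Workshop starts exactly when Strategy Standup ends (back-to-back, no overlap).
Overlapping pairs: Architecture Check-in & Retrospective Call, Outreach Call & Retrospective Check-in — 2 in total.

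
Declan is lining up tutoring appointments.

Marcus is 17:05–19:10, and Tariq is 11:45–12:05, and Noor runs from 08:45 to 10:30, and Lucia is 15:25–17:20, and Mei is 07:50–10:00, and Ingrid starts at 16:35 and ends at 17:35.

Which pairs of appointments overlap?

Sorted by start: Mei, Noor, Tariq, Lucia, Ingrid, Marcus.
Noor starts before Mei ends → Mei and Noor overlap.
Tariq starts after Mei ends — done with Mei.
Tariq starts after Noor ends — done with Noor.
Lucia starts after Tariq ends — done with Tariq.
Ingrid starts before Lucia ends → Lucia and Ingrid overlap.
Marcus starts before Lucia ends → Lucia and Marcus overlap.
Marcus starts before Ingrid ends → Ingrid and Marcus overlap.

Ingrid & Lucia, Ingrid & Marcus, Lucia & Marcus, Mei & Noor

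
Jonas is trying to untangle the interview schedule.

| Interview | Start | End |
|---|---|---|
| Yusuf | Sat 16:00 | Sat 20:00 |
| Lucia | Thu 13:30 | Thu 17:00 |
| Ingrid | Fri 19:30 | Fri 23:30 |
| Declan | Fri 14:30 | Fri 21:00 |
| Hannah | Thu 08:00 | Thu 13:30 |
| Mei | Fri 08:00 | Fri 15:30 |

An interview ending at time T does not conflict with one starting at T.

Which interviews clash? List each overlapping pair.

Check each pair: they overlap iff neither finishes before the other starts.
Sorted by start: Hannah, Lucia, Mei, Declan, Ingrid, Yusuf.
Lucia starts exactly when Hannah ends (back-to-back, no overlap), so nothing later overlaps Hannah either.
Mei starts after Lucia ends, so nothing later overlaps Lucia either.
Declan starts before Mei ends → Mei and Declan overlap.
Ingrid starts after Mei ends, so nothing later overlaps Mei either.
Ingrid starts before Declan ends → Declan and Ingrid overlap.
Yusuf starts after Declan ends.
Yusuf starts after Ingrid ends.

Declan & Ingrid, Declan & Mei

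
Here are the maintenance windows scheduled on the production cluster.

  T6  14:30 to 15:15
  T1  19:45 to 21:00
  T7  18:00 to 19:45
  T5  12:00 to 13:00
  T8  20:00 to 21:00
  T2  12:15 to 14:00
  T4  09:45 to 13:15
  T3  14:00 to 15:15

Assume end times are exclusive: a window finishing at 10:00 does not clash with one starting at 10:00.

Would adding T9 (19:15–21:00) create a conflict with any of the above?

T4: ends 13:15 at or before T9 starts 19:15 → clear.
T5: ends 13:00 at or before T9 starts 19:15 → clear.
T2: ends 14:00 at or before T9 starts 19:15 → clear.
T3: ends 15:15 at or before T9 starts 19:15 → clear.
T6: ends 15:15 at or before T9 starts 19:15 → clear.
T7: starts 18:00 before T9 ends 21:00, and ends 19:45 after T9 starts 19:15 → overlap.
T1: starts 19:45 before T9 ends 21:00, and ends 21:00 after T9 starts 19:15 → overlap.
T8: starts 20:00 before T9 ends 21:00, and ends 21:00 after T9 starts 19:15 → overlap.
T9 overlaps T1, T7, T8.

Yes — it overlaps T1, T7, T8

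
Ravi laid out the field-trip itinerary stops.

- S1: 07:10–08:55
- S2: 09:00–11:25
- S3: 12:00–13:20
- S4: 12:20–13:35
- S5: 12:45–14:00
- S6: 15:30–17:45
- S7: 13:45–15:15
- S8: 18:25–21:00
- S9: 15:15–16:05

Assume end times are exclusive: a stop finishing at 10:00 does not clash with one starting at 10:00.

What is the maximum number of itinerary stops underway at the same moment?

3

Sort all start/end points and keep a running count:
07:10 start S1 → 1
08:55 end S1 → 0
09:00 start S2 → 1
11:25 end S2 → 0
12:00 start S3 → 1
12:20 start S4 → 2
12:45 start S5 → 3
13:20 end S3 → 2
13:35 end S4 → 1
13:45 start S7 → 2
14:00 end S5 → 1
15:15 end S7 → 0
15:15 start S9 → 1
15:30 start S6 → 2
16:05 end S9 → 1
17:45 end S6 → 0
18:25 start S8 → 1
21:00 end S8 → 0
Peak is 3, at 12:45 (S3, S4, S5).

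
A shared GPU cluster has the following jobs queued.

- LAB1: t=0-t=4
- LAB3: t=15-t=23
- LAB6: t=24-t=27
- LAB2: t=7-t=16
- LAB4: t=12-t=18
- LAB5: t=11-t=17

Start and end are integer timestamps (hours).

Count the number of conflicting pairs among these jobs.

Two intervals overlap when each starts before the other ends.
Sorted by start: LAB1, LAB2, LAB5, LAB4, LAB3, LAB6.
LAB2 starts after LAB1 ends, so LAB1 has no further overlaps.
LAB5 starts before LAB2 ends → LAB2 and LAB5 overlap.
LAB4 starts before LAB2 ends → LAB2 and LAB4 overlap.
LAB3 starts before LAB2 ends → LAB2 and LAB3 overlap.
LAB6 starts after LAB2 ends.
LAB4 starts before LAB5 ends → LAB5 and LAB4 overlap.
LAB3 starts before LAB5 ends → LAB5 and LAB3 overlap.
LAB6 starts after LAB5 ends.
LAB3 starts before LAB4 ends → LAB4 and LAB3 overlap.
LAB6 starts after LAB4 ends.
LAB6 starts after LAB3 ends.
Overlapping pairs: LAB2 & LAB3, LAB2 & LAB4, LAB2 & LAB5, LAB3 & LAB4, LAB3 & LAB5, LAB4 & LAB5 — 6 in total.

6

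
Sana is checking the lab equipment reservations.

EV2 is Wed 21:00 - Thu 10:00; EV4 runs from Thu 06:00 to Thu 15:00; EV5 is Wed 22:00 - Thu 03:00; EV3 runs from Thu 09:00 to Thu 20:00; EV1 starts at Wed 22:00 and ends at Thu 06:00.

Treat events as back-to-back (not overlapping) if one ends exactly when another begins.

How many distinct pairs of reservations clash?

Check each pair: they overlap iff neither finishes before the other starts.
Sorted by start: EV2, EV1, EV5, EV4, EV3.
EV1 starts before EV2 ends → EV2 and EV1 overlap.
EV5 starts before EV2 ends → EV2 and EV5 overlap.
EV4 starts before EV2 ends → EV2 and EV4 overlap.
EV3 starts before EV2 ends → EV2 and EV3 overlap.
EV5 starts before EV1 ends → EV1 and EV5 overlap.
EV4 starts exactly when EV1 ends (back-to-back, no overlap), so nothing later overlaps EV1 either.
EV4 starts after EV5 ends, so nothing later overlaps EV5 either.
EV3 starts before EV4 ends → EV4 and EV3 overlap.
Overlapping pairs: EV1 & EV2, EV1 & EV5, EV2 & EV3, EV2 & EV4, EV2 & EV5, EV3 & EV4 — 6 in total.

6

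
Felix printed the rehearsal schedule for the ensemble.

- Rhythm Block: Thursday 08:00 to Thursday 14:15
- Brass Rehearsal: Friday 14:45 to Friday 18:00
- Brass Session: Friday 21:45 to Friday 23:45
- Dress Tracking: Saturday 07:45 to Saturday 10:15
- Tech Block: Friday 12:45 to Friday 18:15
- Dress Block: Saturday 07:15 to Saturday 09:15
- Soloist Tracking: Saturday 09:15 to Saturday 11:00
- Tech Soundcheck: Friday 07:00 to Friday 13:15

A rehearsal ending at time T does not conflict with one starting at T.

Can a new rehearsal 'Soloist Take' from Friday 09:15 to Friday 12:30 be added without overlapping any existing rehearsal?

Rhythm Block: ends Thursday 14:15 at or before Soloist Take starts Friday 09:15 → clear.
Tech Soundcheck: starts Friday 07:00 before Soloist Take ends Friday 12:30, and ends Friday 13:15 after Soloist Take starts Friday 09:15 → overlap.
Tech Block: starts Friday 12:45 at or after Soloist Take ends Friday 12:30 → clear.
Brass Rehearsal: starts Friday 14:45 at or after Soloist Take ends Friday 12:30 → clear.
Brass Session: starts Friday 21:45 at or after Soloist Take ends Friday 12:30 → clear.
Dress Block: starts Saturday 07:15 at or after Soloist Take ends Friday 12:30 → clear.
Dress Tracking: starts Saturday 07:45 at or after Soloist Take ends Friday 12:30 → clear.
Soloist Tracking: starts Saturday 09:15 at or after Soloist Take ends Friday 12:30 → clear.
Soloist Take overlaps Tech Soundcheck.

No — it overlaps Tech Soundcheck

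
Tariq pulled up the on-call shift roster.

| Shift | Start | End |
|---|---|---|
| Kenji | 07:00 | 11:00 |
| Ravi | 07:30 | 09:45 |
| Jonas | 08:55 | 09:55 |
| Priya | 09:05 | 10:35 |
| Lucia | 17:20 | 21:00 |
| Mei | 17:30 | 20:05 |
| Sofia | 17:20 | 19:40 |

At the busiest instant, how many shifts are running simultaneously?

4

Sweep the timeline, counting +1 at each start and −1 at each end (ends before starts at a tie):
07:00 start Kenji → 1
07:30 start Ravi → 2
08:55 start Jonas → 3
09:05 start Priya → 4
09:45 end Ravi → 3
09:55 end Jonas → 2
10:35 end Priya → 1
11:00 end Kenji → 0
17:20 start Lucia → 1
17:20 start Sofia → 2
17:30 start Mei → 3
19:40 end Sofia → 2
20:05 end Mei → 1
21:00 end Lucia → 0
Peak is 4, at 09:05 (Jonas, Kenji, Priya, Ravi).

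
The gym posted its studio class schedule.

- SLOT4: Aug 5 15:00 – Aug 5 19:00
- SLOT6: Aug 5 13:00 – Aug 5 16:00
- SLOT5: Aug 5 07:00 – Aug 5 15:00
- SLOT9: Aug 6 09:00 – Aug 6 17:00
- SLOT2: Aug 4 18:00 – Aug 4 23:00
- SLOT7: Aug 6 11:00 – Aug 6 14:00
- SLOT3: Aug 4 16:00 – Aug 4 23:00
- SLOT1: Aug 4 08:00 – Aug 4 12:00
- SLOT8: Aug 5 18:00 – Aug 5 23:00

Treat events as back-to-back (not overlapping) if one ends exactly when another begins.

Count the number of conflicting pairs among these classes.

Sorted by start: SLOT1, SLOT3, SLOT2, SLOT5, SLOT6, SLOT4, SLOT8, SLOT9, SLOT7.
SLOT3 starts after SLOT1 ends, so nothing later overlaps SLOT1 either.
SLOT2 starts before SLOT3 ends → SLOT3 and SLOT2 overlap.
SLOT5 starts after SLOT3 ends, so nothing later overlaps SLOT3 either.
SLOT5 starts after SLOT2 ends, so nothing later overlaps SLOT2 either.
SLOT6 starts before SLOT5 ends → SLOT5 and SLOT6 overlap.
SLOT4 starts exactly when SLOT5 ends (back-to-back, no overlap), so nothing later overlaps SLOT5 either.
SLOT4 starts before SLOT6 ends → SLOT6 and SLOT4 overlap.
SLOT8 starts after SLOT6 ends, so nothing later overlaps SLOT6 either.
SLOT8 starts before SLOT4 ends → SLOT4 and SLOT8 overlap.
SLOT9 starts after SLOT4 ends, so nothing later overlaps SLOT4 either.
SLOT9 starts after SLOT8 ends, so nothing later overlaps SLOT8 either.
SLOT7 starts before SLOT9 ends → SLOT9 and SLOT7 overlap.
Overlapping pairs: SLOT2 & SLOT3, SLOT4 & SLOT6, SLOT4 & SLOT8, SLOT5 & SLOT6, SLOT7 & SLOT9 — 5 in total.

5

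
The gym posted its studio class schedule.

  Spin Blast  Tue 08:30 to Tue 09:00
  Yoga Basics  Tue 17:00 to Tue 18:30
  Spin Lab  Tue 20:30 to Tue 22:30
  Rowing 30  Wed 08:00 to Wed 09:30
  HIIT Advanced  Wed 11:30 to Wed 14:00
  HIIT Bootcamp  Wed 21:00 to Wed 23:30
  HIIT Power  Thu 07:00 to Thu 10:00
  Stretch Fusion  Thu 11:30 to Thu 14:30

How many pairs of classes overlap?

0

Sorted by start: Spin Blast, Yoga Basics, Spin Lab, Rowing 30, HIIT Advanced, HIIT Bootcamp, HIIT Power, Stretch Fusion.
Yoga Basics starts after Spin Blast ends — done with Spin Blast.
Spin Lab starts after Yoga Basics ends — done with Yoga Basics.
Rowing 30 starts after Spin Lab ends — done with Spin Lab.
HIIT Advanced starts after Rowing 30 ends — done with Rowing 30.
HIIT Bootcamp starts after HIIT Advanced ends — done with HIIT Advanced.
HIIT Power starts after HIIT Bootcamp ends — done with HIIT Bootcamp.
Stretch Fusion starts after HIIT Power ends.
No pair overlaps.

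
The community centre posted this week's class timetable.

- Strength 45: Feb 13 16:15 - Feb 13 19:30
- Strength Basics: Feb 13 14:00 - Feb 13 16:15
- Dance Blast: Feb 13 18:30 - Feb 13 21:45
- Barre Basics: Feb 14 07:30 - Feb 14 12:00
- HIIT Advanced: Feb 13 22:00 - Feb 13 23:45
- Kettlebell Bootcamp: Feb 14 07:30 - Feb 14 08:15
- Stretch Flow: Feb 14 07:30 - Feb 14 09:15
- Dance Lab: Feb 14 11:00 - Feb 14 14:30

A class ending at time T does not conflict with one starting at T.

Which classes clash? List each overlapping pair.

Barre Basics & Dance Lab, Barre Basics & Kettlebell Bootcamp, Barre Basics & Stretch Flow, Dance Blast & Strength 45, Kettlebell Bootcamp & Stretch Flow

Check each pair: they overlap iff neither finishes before the other starts.
Sorted by start: Strength Basics, Strength 45, Dance Blast, HIIT Advanced, Barre Basics, Kettlebell Bootcamp, Stretch Flow, Dance Lab.
Strength 45 starts exactly when Strength Basics ends (back-to-back, no overlap), so nothing later overlaps Strength Basics either.
Dance Blast starts before Strength 45 ends → Strength 45 and Dance Blast overlap.
HIIT Advanced starts after Strength 45 ends, so nothing later overlaps Strength 45 either.
HIIT Advanced starts after Dance Blast ends, so nothing later overlaps Dance Blast either.
Barre Basics starts after HIIT Advanced ends, so nothing later overlaps HIIT Advanced either.
Kettlebell Bootcamp starts before Barre Basics ends → Barre Basics and Kettlebell Bootcamp overlap.
Stretch Flow starts before Barre Basics ends → Barre Basics and Stretch Flow overlap.
Dance Lab starts before Barre Basics ends → Barre Basics and Dance Lab overlap.
Stretch Flow starts before Kettlebell Bootcamp ends → Kettlebell Bootcamp and Stretch Flow overlap.
Dance Lab starts after Kettlebell Bootcamp ends.
Dance Lab starts after Stretch Flow ends.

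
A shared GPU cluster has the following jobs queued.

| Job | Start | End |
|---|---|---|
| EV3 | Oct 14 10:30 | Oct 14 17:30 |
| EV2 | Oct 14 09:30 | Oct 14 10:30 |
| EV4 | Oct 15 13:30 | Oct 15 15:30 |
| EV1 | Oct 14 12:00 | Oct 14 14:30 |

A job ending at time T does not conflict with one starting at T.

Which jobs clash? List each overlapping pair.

EV1 & EV3

Sorted by start: EV2, EV3, EV1, EV4.
EV3 starts exactly when EV2 ends (back-to-back, no overlap), so EV2 has no further overlaps.
EV1 starts before EV3 ends → EV3 and EV1 overlap.
EV4 starts after EV3 ends.
EV4 starts after EV1 ends.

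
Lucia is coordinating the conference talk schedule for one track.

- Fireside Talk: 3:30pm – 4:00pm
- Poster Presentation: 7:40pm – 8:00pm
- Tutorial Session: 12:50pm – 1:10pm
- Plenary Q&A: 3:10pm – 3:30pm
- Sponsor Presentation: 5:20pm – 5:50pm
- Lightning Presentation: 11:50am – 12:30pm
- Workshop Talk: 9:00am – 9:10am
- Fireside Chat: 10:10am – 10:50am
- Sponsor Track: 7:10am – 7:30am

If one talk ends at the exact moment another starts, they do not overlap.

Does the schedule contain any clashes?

No

Sorted by start: Sponsor Track, Workshop Talk, Fireside Chat, Lightning Presentation, Tutorial Session, Plenary Q&A, Fireside Talk, Sponsor Presentation, Poster Presentation.
Workshop Talk starts after Sponsor Track ends; Sponsor Track is clear from here.
Fireside Chat starts after Workshop Talk ends; Workshop Talk is clear from here.
Lightning Presentation starts after Fireside Chat ends; Fireside Chat is clear from here.
Tutorial Session starts after Lightning Presentation ends; Lightning Presentation is clear from here.
Plenary Q&A starts after Tutorial Session ends; Tutorial Session is clear from here.
Fireside Talk starts exactly when Plenary Q&A ends (back-to-back, no overlap); Plenary Q&A is clear from here.
Sponsor Presentation starts after Fireside Talk ends; Fireside Talk is clear from here.
Poster Presentation starts after Sponsor Presentation ends.
Every pair is clear; the schedule has no overlaps.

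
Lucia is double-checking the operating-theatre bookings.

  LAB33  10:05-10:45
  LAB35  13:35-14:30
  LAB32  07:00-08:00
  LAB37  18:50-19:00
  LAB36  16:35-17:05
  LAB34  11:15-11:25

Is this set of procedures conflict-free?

Check each pair: they overlap iff neither finishes before the other starts.
Sorted by start: LAB32, LAB33, LAB34, LAB35, LAB36, LAB37.
LAB33 starts after LAB32 ends — done with LAB32.
LAB34 starts after LAB33 ends — done with LAB33.
LAB35 starts after LAB34 ends — done with LAB34.
LAB36 starts after LAB35 ends — done with LAB35.
LAB37 starts after LAB36 ends.
Every pair is clear; the schedule has no overlaps.

Yes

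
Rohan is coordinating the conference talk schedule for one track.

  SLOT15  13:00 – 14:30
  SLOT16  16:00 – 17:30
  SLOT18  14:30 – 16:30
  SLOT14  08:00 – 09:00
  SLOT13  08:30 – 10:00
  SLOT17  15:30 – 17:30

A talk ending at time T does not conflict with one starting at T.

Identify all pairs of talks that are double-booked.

SLOT13 & SLOT14, SLOT16 & SLOT17, SLOT16 & SLOT18, SLOT17 & SLOT18

Sorted by start: SLOT14, SLOT13, SLOT15, SLOT18, SLOT17, SLOT16.
SLOT13 starts before SLOT14 ends → SLOT14 and SLOT13 overlap.
SLOT15 starts after SLOT14 ends — done with SLOT14.
SLOT15 starts after SLOT13 ends — done with SLOT13.
SLOT18 starts exactly when SLOT15 ends (back-to-back, no overlap) — done with SLOT15.
SLOT17 starts before SLOT18 ends → SLOT18 and SLOT17 overlap.
SLOT16 starts before SLOT18 ends → SLOT18 and SLOT16 overlap.
SLOT16 starts before SLOT17 ends → SLOT17 and SLOT16 overlap.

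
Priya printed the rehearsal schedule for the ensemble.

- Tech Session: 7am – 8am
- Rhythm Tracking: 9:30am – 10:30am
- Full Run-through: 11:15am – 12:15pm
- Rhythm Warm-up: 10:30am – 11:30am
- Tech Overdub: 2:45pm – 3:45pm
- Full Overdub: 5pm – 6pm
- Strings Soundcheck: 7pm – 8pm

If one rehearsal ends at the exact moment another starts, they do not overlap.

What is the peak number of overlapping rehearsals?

Sort all start/end points and keep a running count:
7am start Tech Session → 1
8am end Tech Session → 0
9:30am start Rhythm Tracking → 1
10:30am end Rhythm Tracking → 0
10:30am start Rhythm Warm-up → 1
11:15am start Full Run-through → 2
11:30am end Rhythm Warm-up → 1
12:15pm end Full Run-through → 0
2:45pm start Tech Overdub → 1
3:45pm end Tech Overdub → 0
5pm start Full Overdub → 1
6pm end Full Overdub → 0
7pm start Strings Soundcheck → 1
8pm end Strings Soundcheck → 0
Peak is 2, at 11:15am (Full Run-through, Rhythm Warm-up).

2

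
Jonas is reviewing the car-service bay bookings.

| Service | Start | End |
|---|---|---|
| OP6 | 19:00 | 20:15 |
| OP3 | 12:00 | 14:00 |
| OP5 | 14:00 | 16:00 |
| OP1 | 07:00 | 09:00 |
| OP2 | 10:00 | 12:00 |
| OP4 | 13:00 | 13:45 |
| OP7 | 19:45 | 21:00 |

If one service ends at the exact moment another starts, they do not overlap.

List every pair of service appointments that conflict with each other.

OP3 & OP4, OP6 & OP7

Sorted by start: OP1, OP2, OP3, OP4, OP5, OP6, OP7.
OP2 starts after OP1 ends, so OP1 has no further overlaps.
OP3 starts exactly when OP2 ends (back-to-back, no overlap), so OP2 has no further overlaps.
OP4 starts before OP3 ends → OP3 and OP4 overlap.
OP5 starts exactly when OP3 ends (back-to-back, no overlap), so OP3 has no further overlaps.
OP5 starts after OP4 ends, so OP4 has no further overlaps.
OP6 starts after OP5 ends, so OP5 has no further overlaps.
OP7 starts before OP6 ends → OP6 and OP7 overlap.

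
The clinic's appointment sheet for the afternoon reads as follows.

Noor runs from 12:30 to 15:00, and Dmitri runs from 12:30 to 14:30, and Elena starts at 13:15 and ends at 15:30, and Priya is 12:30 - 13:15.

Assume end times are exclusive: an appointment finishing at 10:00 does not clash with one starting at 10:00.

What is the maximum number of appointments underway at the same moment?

Sweep the timeline, counting +1 at each start and −1 at each end (ends before starts at a tie):
12:30 start Dmitri → 1
12:30 start Noor → 2
12:30 start Priya → 3
13:15 end Priya → 2
13:15 start Elena → 3
14:30 end Dmitri → 2
15:00 end Noor → 1
15:30 end Elena → 0
Peak is 3, at 12:30 (Dmitri, Noor, Priya).

3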